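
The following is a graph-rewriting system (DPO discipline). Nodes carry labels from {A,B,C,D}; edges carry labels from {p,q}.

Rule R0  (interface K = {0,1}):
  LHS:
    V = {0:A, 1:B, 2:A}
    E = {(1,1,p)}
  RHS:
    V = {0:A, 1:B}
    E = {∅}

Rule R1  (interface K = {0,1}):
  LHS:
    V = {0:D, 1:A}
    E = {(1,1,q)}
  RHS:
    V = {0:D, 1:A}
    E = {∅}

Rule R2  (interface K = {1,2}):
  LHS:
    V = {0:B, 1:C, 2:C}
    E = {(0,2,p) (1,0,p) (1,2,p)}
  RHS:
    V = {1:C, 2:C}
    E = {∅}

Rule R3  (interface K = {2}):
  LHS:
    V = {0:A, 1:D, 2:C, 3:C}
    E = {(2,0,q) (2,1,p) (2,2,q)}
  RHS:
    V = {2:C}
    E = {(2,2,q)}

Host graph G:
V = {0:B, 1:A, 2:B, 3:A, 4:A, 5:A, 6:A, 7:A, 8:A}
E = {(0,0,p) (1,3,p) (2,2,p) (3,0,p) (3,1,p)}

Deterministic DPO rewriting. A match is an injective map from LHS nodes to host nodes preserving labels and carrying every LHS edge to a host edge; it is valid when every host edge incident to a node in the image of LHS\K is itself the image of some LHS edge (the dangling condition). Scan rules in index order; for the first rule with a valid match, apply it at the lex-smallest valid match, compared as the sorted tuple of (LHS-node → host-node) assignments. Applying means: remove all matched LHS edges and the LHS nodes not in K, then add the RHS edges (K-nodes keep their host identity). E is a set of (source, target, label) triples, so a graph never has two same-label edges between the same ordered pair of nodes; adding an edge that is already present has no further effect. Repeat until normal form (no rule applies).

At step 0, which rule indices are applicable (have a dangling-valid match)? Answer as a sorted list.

R0: 60 valid matches — {0↦1, 1↦0, 2↦4}, {0↦1, 1↦0, 2↦5}, {0↦1, 1↦0, 2↦6} (+57 more)
R1: no valid match — LHS pattern not found
R2: no valid match — LHS pattern not found
R3: no valid match — LHS pattern not found

Answer: [R0]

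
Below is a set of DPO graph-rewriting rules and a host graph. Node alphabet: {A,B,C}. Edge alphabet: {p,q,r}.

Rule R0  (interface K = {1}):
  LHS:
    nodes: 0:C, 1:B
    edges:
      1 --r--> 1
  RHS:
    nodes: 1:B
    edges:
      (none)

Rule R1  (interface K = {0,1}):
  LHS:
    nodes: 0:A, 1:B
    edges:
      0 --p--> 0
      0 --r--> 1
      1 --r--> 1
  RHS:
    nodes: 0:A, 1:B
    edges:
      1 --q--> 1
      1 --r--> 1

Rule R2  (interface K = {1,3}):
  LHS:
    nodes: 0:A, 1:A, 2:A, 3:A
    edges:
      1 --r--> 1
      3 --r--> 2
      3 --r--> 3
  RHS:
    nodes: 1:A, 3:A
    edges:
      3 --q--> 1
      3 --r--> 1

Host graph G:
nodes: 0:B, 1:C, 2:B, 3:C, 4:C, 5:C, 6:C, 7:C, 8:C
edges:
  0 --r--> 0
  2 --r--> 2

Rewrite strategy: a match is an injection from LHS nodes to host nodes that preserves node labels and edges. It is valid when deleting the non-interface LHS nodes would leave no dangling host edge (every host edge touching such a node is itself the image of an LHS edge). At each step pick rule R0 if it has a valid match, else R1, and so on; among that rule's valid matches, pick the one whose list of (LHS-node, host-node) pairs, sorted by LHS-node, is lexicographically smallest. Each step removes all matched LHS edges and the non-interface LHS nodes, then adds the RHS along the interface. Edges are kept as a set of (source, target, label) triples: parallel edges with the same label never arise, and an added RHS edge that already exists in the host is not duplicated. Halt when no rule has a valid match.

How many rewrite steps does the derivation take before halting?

initial: |V|=9 |E|=2  E = 0-r->0 2-r->2
step 1: apply R0 at {0↦1, 1↦0}  → |V|=8 |E|=1  E = 2-r->2
step 2: apply R0 at {0↦3, 1↦2}  → |V|=7 |E|=0  E = ∅
halt: no rule applies after step 2

Answer: 2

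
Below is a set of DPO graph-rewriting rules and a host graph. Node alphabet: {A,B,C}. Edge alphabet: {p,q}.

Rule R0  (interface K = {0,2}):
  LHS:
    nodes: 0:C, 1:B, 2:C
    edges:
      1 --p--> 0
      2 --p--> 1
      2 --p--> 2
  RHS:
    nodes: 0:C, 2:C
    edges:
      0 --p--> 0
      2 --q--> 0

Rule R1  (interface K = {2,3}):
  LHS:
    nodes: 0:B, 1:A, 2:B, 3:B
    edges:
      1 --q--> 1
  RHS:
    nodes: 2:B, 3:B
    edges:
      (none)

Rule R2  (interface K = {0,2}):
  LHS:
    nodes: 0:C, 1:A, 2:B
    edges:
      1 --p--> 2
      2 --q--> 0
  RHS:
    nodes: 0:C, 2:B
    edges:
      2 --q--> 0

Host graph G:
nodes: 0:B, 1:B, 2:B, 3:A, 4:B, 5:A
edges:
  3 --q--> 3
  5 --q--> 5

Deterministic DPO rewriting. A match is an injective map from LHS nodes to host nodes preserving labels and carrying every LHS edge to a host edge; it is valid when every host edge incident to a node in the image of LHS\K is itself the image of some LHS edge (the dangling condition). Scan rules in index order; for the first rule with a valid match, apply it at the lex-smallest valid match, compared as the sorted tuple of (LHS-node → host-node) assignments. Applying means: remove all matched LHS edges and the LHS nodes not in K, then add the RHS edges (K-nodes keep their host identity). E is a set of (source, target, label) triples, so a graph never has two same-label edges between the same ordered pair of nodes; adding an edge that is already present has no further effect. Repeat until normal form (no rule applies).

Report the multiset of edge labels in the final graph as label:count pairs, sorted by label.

initial: |V|=6 |E|=2  E = 3-q->3 5-q->5
step 1: apply R1 at {0↦0, 1↦3, 2↦1, 3↦2}  → |V|=4 |E|=1  E = 5-q->5
step 2: apply R1 at {0↦1, 1↦5, 2↦2, 3↦4}  → |V|=2 |E|=0  E = ∅
halt: no rule applies after step 2
NF edges: []

Answer: (no edges)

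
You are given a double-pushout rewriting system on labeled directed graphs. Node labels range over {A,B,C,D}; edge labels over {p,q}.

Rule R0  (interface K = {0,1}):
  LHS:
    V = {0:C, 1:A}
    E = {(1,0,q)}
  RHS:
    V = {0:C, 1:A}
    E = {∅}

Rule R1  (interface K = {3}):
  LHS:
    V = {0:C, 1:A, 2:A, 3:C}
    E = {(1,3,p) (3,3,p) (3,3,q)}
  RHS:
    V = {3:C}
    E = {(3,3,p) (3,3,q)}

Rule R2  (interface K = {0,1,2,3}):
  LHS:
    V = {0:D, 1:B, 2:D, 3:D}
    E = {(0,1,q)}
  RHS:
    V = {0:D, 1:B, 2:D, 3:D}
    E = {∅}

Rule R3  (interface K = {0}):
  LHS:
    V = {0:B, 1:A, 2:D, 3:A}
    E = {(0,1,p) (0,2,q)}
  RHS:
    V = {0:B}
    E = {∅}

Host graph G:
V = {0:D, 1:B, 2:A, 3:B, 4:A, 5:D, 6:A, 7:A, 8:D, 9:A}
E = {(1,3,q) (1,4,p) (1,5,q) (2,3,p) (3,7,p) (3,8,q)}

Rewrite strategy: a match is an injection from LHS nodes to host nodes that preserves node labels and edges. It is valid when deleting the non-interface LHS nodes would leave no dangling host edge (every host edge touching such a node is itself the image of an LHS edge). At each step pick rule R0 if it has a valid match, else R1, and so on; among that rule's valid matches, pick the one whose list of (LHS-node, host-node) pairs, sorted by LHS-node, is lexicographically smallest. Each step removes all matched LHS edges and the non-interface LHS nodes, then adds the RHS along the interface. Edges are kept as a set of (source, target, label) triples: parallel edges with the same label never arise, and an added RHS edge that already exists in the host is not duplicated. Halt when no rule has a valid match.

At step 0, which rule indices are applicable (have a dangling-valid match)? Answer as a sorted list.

R0: no valid match — LHS pattern not found
R1: no valid match — LHS pattern not found
R2: no valid match — LHS pattern not found
R3: 4 valid matches — {0↦1, 1↦4, 2↦5, 3↦6}, {0↦1, 1↦4, 2↦5, 3↦9}, {0↦3, 1↦7, 2↦8, 3↦6} (+1 more)

Answer: [R3]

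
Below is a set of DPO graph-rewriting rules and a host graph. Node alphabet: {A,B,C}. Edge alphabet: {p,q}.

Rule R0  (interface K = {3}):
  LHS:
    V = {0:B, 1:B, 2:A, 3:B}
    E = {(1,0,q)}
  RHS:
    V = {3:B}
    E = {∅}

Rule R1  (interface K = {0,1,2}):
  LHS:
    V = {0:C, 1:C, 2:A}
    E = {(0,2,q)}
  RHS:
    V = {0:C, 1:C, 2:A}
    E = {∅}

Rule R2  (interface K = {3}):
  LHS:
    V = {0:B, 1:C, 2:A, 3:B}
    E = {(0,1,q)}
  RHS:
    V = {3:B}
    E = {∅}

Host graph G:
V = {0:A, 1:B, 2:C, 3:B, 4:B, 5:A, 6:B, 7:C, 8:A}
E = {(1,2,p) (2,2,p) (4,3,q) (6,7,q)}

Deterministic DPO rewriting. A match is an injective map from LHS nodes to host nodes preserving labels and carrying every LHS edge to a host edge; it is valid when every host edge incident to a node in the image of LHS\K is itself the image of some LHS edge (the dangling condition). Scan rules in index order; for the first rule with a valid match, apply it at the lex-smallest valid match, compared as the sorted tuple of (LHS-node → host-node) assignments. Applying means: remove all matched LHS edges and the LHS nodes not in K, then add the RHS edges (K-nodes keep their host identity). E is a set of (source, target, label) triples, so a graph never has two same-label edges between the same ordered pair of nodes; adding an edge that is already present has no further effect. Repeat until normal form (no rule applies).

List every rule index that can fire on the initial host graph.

Answer: [R0,R2]

Derivation:
R0: 6 valid matches — {0↦3, 1↦4, 2↦0, 3↦1}, {0↦3, 1↦4, 2↦0, 3↦6}, {0↦3, 1↦4, 2↦5, 3↦1} (+3 more)
R1: no valid match — LHS pattern not found
R2: 9 valid matches — {0↦6, 1↦7, 2↦0, 3↦1}, {0↦6, 1↦7, 2↦0, 3↦3}, {0↦6, 1↦7, 2↦0, 3↦4} (+6 more)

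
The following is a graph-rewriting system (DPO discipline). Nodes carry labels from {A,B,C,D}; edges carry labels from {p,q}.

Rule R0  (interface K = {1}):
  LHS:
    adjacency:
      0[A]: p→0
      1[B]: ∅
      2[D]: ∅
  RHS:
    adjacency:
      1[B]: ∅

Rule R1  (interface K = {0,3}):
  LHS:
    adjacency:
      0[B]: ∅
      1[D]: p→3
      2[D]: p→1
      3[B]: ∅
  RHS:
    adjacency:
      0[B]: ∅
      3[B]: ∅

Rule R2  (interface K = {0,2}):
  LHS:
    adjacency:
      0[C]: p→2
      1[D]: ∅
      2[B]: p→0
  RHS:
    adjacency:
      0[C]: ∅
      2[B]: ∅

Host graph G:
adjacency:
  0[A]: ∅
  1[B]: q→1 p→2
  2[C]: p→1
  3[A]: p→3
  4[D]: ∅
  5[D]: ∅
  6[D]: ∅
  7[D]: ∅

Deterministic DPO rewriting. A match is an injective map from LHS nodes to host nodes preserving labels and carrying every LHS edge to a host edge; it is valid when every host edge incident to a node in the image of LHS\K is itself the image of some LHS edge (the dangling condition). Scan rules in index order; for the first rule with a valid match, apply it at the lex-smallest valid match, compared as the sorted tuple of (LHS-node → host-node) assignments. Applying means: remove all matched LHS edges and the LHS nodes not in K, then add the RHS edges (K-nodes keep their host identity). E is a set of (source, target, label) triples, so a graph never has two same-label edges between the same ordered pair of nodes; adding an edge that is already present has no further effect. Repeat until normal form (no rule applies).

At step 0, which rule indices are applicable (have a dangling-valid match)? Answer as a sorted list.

R0: 4 valid matches — {0↦3, 1↦1, 2↦4}, {0↦3, 1↦1, 2↦5}, {0↦3, 1↦1, 2↦6} (+1 more)
R1: no valid match — LHS pattern not found
R2: 4 valid matches — {0↦2, 1↦4, 2↦1}, {0↦2, 1↦5, 2↦1}, {0↦2, 1↦6, 2↦1} (+1 more)

Answer: [R0,R2]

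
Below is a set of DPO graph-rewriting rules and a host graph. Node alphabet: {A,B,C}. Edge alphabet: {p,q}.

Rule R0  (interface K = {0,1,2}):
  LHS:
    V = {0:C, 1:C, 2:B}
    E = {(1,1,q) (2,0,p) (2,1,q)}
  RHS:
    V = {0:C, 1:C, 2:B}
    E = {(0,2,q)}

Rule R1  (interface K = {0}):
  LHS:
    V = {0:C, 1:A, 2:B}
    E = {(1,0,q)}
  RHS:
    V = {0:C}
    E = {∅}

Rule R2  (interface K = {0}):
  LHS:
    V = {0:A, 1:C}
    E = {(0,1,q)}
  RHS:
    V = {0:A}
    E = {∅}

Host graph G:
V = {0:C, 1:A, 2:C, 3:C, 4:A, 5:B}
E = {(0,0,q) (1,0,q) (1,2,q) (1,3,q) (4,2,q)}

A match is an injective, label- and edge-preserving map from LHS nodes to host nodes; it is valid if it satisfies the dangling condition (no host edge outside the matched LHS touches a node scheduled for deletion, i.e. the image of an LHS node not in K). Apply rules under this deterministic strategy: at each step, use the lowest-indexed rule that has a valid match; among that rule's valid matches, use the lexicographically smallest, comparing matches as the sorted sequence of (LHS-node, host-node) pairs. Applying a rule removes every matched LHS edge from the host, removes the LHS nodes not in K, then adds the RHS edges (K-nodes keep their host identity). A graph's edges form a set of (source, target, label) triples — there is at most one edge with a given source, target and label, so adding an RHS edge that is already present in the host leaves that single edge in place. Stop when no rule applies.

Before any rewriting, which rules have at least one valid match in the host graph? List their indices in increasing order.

Answer: [R1,R2]

Derivation:
R0: no valid match — LHS pattern not found
R1: 1 valid match — {0↦2, 1↦4, 2↦5}
R2: 1 valid match — {0↦1, 1↦3}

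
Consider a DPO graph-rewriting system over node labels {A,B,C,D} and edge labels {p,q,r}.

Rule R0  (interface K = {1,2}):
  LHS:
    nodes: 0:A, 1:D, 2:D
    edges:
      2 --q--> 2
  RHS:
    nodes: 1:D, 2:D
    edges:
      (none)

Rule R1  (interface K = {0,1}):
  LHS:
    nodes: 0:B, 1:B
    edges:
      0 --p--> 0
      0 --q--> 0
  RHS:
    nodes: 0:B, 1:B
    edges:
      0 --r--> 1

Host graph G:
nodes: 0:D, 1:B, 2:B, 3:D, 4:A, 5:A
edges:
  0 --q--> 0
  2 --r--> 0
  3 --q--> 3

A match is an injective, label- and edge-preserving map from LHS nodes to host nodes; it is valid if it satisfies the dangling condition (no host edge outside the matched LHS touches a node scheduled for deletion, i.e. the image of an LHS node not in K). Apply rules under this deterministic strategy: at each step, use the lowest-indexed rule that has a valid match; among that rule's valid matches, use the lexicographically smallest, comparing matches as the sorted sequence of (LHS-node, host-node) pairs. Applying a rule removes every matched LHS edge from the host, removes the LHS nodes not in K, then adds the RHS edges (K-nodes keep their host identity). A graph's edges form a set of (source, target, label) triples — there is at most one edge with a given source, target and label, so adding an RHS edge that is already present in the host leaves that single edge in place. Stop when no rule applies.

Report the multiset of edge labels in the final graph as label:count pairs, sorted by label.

Answer: r:1

Steps:
start.  V:6 E:3  edges: 0-q->0 2-r->0 3-q->3
1. fire R0 via {0↦4, 1↦0, 2↦3}  →  V:5 E:2  edges: 0-q->0 2-r->0
2. fire R0 via {0↦5, 1↦3, 2↦0}  →  V:4 E:1  edges: 2-r->0
final graph: no rule applies after step 2
NF edges: [(2, 0, 'r')]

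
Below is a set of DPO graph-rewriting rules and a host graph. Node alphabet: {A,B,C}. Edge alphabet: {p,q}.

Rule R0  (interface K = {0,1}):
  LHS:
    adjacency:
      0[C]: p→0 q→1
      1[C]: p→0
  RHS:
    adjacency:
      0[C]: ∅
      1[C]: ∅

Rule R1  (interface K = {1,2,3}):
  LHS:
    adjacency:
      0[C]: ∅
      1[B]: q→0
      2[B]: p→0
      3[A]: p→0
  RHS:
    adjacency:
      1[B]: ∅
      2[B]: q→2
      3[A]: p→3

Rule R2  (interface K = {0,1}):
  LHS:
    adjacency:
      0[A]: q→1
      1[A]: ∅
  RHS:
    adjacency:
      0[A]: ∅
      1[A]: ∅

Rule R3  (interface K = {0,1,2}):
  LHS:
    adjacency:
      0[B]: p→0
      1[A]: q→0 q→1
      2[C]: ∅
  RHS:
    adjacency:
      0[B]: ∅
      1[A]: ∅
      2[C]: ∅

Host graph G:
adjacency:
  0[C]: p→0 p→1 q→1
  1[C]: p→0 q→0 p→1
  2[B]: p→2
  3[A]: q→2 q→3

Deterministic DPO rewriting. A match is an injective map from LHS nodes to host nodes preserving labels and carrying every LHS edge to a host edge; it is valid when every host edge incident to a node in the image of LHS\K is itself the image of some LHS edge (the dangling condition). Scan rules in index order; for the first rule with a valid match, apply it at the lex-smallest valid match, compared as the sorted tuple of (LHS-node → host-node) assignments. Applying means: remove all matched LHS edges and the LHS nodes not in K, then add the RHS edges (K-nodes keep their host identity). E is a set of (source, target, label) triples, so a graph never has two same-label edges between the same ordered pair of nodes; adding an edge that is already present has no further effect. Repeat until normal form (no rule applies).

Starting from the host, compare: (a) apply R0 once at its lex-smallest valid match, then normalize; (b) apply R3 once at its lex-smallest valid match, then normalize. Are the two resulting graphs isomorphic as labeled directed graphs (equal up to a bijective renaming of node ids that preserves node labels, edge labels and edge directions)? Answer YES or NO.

branch R0-first: apply at {0↦0, 1↦1} → |E|=6, then 2 more step(s) → NF |V|=4 |E|=0 V={0:C, 1:C, 2:B, 3:A} E=∅
branch R3-first: apply at {0↦2, 1↦3, 2↦0} → |E|=6, then 2 more step(s) → NF |V|=4 |E|=0 V={0:C, 1:C, 2:B, 3:A} E=∅
graphs isomorphic (equal up to label-preserving node renaming)

Answer: YES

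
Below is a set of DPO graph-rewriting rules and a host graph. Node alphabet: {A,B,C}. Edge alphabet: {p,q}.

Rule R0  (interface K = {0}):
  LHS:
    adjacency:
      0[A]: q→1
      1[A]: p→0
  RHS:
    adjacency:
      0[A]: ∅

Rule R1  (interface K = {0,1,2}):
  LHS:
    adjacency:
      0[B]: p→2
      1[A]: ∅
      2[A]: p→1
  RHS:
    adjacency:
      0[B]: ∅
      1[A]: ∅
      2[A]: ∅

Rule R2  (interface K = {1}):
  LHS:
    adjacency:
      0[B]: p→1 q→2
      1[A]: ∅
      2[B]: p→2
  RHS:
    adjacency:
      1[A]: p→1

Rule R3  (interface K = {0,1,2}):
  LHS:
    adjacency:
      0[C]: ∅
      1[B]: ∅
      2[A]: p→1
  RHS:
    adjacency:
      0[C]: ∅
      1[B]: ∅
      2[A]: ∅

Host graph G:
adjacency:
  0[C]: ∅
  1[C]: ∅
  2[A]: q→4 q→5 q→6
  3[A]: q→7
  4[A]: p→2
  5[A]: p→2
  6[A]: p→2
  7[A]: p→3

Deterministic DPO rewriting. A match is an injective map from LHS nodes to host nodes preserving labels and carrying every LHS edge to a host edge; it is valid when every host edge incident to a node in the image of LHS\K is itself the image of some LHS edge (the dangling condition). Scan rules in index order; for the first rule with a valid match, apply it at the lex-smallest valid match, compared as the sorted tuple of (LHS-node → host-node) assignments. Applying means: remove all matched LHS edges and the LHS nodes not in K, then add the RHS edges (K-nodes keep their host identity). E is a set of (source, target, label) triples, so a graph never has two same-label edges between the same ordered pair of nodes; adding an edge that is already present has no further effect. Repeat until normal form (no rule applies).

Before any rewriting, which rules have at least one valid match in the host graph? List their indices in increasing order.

R0: 4 valid matches — {0↦2, 1↦4}, {0↦2, 1↦5}, {0↦2, 1↦6} (+1 more)
R1: no valid match — LHS pattern not found
R2: no valid match — LHS pattern not found
R3: no valid match — LHS pattern not found

Answer: [R0]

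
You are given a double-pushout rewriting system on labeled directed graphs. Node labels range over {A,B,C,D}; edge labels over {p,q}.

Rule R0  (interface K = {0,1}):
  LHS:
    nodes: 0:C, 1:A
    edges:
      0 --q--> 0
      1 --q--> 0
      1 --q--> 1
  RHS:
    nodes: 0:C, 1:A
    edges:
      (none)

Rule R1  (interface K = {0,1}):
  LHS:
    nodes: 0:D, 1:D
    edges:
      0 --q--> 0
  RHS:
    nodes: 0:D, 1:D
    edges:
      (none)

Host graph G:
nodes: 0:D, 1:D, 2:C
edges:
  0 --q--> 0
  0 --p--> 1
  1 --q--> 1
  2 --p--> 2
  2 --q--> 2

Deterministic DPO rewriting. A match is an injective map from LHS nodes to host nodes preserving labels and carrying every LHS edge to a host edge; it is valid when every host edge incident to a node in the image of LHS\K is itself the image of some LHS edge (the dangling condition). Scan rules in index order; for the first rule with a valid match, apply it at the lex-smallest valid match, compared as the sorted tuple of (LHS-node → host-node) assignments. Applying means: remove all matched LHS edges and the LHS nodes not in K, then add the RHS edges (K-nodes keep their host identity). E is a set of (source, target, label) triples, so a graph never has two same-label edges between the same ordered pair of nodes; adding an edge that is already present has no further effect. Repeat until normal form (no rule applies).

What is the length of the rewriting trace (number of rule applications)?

start.  V:3 E:5  edges: 0-q->0 0-p->1 1-q->1 2-p->2 2-q->2
1. fire R1 via {0↦0, 1↦1}  →  V:3 E:4  edges: 0-p->1 1-q->1 2-p->2 2-q->2
2. fire R1 via {0↦1, 1↦0}  →  V:3 E:3  edges: 0-p->1 2-p->2 2-q->2
halt: no rule applies after step 2

Answer: 2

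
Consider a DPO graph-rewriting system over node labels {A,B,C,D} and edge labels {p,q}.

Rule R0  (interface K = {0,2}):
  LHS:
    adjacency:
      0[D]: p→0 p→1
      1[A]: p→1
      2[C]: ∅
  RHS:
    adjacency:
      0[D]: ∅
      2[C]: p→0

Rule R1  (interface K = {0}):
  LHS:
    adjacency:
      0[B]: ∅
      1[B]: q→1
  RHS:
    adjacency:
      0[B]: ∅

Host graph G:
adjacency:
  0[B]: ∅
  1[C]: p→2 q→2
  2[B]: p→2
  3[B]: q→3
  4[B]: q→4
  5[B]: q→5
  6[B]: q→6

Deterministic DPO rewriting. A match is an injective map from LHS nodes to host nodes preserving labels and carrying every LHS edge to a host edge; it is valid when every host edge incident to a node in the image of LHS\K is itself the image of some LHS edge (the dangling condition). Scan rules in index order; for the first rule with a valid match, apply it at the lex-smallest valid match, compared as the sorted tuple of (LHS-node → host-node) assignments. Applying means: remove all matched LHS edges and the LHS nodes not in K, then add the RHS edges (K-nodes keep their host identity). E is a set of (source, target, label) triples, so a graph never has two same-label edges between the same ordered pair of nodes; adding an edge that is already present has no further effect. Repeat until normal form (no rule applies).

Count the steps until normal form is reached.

start.  V:7 E:7  edges: 1-p->2 1-q->2 2-p->2 3-q->3 4-q->4 5-q->5 6-q->6
1. fire R1 via {0↦0, 1↦3}  →  V:6 E:6  edges: 1-p->2 1-q->2 2-p->2 4-q->4 5-q->5 6-q->6
2. fire R1 via {0↦0, 1↦4}  →  V:5 E:5  edges: 1-p->2 1-q->2 2-p->2 5-q->5 6-q->6
3. fire R1 via {0↦0, 1↦5}  →  V:4 E:4  edges: 1-p->2 1-q->2 2-p->2 6-q->6
4. fire R1 via {0↦0, 1↦6}  →  V:3 E:3  edges: 1-p->2 1-q->2 2-p->2
halt: no rule applies after step 4

Answer: 4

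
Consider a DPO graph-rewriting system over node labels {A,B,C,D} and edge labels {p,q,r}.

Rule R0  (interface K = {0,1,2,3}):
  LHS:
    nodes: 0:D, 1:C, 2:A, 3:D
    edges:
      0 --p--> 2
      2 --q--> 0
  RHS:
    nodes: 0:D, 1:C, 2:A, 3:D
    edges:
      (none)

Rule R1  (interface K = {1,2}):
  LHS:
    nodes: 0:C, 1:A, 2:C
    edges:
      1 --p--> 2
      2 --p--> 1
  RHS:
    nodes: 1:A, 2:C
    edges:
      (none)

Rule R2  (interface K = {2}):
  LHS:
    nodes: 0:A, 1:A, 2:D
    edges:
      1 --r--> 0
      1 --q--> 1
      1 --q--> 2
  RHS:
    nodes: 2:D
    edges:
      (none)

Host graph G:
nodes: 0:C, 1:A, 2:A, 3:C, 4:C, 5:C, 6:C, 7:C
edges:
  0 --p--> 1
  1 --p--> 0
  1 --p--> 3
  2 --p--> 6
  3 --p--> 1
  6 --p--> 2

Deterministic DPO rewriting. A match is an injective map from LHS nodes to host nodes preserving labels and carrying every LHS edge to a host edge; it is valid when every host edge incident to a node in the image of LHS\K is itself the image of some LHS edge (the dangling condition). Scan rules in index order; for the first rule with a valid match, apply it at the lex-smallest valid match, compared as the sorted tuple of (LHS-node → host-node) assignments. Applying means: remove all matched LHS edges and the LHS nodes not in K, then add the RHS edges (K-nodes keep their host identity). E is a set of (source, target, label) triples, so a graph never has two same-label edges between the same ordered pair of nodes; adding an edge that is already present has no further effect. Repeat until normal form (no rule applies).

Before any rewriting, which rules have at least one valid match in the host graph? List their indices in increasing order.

Answer: [R1]

Derivation:
R0: no valid match — LHS pattern not found
R1: 9 valid matches — {0↦4, 1↦1, 2↦0}, {0↦4, 1↦1, 2↦3}, {0↦4, 1↦2, 2↦6} (+6 more)
R2: no valid match — LHS pattern not found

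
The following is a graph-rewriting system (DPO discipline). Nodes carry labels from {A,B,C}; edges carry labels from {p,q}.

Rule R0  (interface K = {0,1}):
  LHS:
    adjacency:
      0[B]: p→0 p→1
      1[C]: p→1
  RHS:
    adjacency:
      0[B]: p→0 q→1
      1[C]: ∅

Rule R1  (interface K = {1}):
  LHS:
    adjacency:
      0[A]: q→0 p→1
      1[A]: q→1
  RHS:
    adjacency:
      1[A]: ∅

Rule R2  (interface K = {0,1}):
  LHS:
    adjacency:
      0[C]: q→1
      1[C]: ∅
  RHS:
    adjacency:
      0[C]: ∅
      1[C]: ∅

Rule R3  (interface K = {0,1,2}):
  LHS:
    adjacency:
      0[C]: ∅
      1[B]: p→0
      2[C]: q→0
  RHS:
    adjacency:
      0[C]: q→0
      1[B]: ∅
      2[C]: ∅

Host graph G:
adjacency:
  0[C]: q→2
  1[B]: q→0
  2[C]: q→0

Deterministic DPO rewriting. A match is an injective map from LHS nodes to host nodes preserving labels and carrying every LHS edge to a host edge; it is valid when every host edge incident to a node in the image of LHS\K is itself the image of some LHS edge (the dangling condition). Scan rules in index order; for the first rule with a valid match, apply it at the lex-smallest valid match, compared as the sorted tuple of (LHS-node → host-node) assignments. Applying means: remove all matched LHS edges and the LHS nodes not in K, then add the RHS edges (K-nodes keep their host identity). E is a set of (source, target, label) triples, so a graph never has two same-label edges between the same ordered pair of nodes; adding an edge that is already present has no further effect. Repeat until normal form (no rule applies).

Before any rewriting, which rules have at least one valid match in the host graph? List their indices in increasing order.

R0: no valid match — LHS pattern not found
R1: no valid match — LHS pattern not found
R2: 2 valid matches — {0↦0, 1↦2}, {0↦2, 1↦0}
R3: no valid match — LHS pattern not found

Answer: [R2]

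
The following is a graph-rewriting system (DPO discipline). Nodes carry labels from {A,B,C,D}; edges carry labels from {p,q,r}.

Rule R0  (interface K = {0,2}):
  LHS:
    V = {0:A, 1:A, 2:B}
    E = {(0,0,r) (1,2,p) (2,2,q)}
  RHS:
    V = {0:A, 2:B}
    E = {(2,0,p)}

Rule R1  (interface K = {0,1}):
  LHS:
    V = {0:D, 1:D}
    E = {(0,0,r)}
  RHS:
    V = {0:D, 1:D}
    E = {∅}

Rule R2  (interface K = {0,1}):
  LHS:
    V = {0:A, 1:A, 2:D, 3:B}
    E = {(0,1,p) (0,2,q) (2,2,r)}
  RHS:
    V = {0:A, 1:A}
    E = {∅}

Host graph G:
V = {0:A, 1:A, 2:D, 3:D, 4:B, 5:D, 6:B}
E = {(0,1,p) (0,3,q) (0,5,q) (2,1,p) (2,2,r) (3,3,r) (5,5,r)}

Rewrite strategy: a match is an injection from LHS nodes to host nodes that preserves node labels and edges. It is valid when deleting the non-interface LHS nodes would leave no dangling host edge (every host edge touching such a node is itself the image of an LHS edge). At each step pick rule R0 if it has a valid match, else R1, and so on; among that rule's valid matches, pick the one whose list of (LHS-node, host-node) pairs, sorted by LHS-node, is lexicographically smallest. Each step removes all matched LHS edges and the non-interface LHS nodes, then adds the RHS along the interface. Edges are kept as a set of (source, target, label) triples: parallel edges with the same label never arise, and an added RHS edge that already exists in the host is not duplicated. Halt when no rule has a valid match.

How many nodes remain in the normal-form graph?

Answer: 7

Rewrite trace:
[0] host  ⇒  7 nodes, 7 edges  {0-p->1 0-q->3 0-q->5 2-p->1 2-r->2 3-r->3 5-r->5}
[1] R1 @ {0↦2, 1↦3}  ⇒  7 nodes, 6 edges  {0-p->1 0-q->3 0-q->5 2-p->1 3-r->3 5-r->5}
[2] R1 @ {0↦3, 1↦2}  ⇒  7 nodes, 5 edges  {0-p->1 0-q->3 0-q->5 2-p->1 5-r->5}
[3] R1 @ {0↦5, 1↦2}  ⇒  7 nodes, 4 edges  {0-p->1 0-q->3 0-q->5 2-p->1}
halt: no rule applies after step 3
NF nodes: {0:A, 1:A, 2:D, 3:D, 4:B, 5:D, 6:B}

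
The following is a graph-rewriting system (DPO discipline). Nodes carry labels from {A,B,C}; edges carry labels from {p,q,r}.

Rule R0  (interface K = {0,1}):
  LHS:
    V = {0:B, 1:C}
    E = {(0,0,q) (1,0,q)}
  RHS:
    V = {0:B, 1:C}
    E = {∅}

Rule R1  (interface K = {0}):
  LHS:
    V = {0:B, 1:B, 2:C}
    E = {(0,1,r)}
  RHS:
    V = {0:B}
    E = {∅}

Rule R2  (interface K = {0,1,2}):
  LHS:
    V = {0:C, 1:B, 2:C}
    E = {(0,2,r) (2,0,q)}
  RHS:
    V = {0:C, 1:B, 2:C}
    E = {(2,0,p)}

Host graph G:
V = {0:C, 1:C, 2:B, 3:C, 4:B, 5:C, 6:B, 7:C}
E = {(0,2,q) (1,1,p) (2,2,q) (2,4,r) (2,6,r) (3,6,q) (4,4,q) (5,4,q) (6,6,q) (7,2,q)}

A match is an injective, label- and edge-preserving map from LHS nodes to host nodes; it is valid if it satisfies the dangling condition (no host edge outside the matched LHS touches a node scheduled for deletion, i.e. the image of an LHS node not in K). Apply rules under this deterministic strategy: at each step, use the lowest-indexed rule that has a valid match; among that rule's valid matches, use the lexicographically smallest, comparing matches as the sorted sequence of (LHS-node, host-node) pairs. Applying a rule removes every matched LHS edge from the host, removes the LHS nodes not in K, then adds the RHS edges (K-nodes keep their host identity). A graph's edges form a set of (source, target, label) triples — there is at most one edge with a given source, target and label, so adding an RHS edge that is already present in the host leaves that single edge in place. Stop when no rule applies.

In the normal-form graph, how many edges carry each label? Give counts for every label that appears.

start.  V:8 E:10  edges: 0-q->2 1-p->1 2-q->2 2-r->4 2-r->6 3-q->6 4-q->4 5-q->4 6-q->6 7-q->2
1. fire R0 via {0↦2, 1↦0}  →  V:8 E:8  edges: 1-p->1 2-r->4 2-r->6 3-q->6 4-q->4 5-q->4 6-q->6 7-q->2
2. fire R0 via {0↦4, 1↦5}  →  V:8 E:6  edges: 1-p->1 2-r->4 2-r->6 3-q->6 6-q->6 7-q->2
3. fire R0 via {0↦6, 1↦3}  →  V:8 E:4  edges: 1-p->1 2-r->4 2-r->6 7-q->2
4. fire R1 via {0↦2, 1↦4, 2↦0}  →  V:6 E:3  edges: 1-p->1 2-r->6 7-q->2
5. fire R1 via {0↦2, 1↦6, 2↦3}  →  V:4 E:2  edges: 1-p->1 7-q->2
normal form: no rule applies after step 5
NF edges: [(1, 1, 'p'), (7, 2, 'q')]

Answer: p:1 q:1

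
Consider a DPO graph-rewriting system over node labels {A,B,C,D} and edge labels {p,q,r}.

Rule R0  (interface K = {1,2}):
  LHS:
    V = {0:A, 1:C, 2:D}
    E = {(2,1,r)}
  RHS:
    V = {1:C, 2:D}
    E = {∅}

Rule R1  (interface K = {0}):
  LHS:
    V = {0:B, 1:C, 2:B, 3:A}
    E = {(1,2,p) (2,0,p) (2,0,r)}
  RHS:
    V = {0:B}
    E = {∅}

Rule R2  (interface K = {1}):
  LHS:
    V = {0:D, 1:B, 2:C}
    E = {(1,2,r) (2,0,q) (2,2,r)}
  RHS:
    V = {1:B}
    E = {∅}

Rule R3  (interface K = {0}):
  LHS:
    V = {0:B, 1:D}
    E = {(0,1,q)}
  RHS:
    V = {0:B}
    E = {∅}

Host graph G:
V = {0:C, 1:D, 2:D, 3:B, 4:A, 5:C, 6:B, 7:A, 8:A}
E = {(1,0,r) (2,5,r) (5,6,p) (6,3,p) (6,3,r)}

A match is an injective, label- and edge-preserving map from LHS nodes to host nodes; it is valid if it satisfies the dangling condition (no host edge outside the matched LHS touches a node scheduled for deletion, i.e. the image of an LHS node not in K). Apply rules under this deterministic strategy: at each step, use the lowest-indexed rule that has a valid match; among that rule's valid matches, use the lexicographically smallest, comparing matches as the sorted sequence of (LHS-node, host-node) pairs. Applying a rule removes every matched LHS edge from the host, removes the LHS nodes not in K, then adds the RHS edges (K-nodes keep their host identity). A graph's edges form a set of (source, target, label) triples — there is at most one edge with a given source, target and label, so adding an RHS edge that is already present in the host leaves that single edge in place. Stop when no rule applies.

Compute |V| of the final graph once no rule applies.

initial: |V|=9 |E|=5  E = 1-r->0 2-r->5 5-p->6 6-p->3 6-r->3
step 1: apply R0 at {0↦4, 1↦0, 2↦1}  → |V|=8 |E|=4  E = 2-r->5 5-p->6 6-p->3 6-r->3
step 2: apply R0 at {0↦7, 1↦5, 2↦2}  → |V|=7 |E|=3  E = 5-p->6 6-p->3 6-r->3
step 3: apply R1 at {0↦3, 1↦5, 2↦6, 3↦8}  → |V|=4 |E|=0  E = ∅
normal form: no rule applies after step 3
NF nodes: {0:C, 1:D, 2:D, 3:B}

Answer: 4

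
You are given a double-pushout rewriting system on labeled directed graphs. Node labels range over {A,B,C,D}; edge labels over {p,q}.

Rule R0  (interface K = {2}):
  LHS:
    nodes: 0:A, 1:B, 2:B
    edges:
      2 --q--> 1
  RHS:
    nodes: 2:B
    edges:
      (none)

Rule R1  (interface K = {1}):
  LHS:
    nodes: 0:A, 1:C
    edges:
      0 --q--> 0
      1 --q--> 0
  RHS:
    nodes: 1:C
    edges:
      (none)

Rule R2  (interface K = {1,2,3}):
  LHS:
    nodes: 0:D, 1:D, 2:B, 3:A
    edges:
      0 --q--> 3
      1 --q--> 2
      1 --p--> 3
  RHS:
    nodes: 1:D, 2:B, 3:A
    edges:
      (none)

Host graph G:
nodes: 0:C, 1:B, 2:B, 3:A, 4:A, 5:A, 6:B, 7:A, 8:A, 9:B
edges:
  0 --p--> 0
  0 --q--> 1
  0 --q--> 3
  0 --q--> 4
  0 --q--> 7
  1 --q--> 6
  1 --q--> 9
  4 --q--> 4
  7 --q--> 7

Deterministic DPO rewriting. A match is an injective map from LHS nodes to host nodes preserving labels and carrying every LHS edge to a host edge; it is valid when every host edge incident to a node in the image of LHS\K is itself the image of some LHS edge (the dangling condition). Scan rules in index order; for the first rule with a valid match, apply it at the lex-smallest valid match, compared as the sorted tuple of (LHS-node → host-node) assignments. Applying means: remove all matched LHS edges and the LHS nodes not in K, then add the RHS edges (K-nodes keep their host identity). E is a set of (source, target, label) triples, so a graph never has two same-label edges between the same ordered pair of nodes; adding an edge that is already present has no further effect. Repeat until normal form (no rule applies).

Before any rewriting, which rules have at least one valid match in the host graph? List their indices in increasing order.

Answer: [R0,R1]

Derivation:
R0: 4 valid matches — {0↦5, 1↦6, 2↦1}, {0↦5, 1↦9, 2↦1}, {0↦8, 1↦6, 2↦1} (+1 more)
R1: 2 valid matches — {0↦4, 1↦0}, {0↦7, 1↦0}
R2: no valid match — LHS pattern not found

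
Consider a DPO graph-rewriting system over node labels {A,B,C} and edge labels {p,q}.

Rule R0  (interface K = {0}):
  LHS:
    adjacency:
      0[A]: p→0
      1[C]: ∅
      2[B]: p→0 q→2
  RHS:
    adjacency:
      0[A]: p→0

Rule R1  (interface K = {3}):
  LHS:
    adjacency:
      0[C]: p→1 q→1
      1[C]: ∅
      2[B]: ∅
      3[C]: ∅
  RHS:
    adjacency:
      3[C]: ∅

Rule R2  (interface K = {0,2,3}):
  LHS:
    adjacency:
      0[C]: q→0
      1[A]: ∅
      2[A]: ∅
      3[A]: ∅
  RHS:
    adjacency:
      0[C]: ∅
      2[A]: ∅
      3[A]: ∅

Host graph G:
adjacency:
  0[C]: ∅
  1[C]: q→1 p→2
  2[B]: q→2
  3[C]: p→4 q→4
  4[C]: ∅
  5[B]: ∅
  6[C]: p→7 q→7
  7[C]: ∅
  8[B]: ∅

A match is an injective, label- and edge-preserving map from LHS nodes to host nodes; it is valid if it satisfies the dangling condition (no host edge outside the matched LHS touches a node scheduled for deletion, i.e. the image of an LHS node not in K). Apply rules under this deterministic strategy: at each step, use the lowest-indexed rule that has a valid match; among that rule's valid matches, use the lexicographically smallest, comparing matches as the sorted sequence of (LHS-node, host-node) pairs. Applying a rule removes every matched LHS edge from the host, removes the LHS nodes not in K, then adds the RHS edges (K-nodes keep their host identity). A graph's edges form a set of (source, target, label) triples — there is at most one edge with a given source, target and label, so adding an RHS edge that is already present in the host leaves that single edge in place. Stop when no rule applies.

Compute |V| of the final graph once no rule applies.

[0] host  ⇒  9 nodes, 7 edges  {1-q->1 1-p->2 2-q->2 3-p->4 3-q->4 6-p->7 6-q->7}
[1] R1 @ {0↦3, 1↦4, 2↦5, 3↦0}  ⇒  6 nodes, 5 edges  {1-q->1 1-p->2 2-q->2 6-p->7 6-q->7}
[2] R1 @ {0↦6, 1↦7, 2↦8, 3↦0}  ⇒  3 nodes, 3 edges  {1-q->1 1-p->2 2-q->2}
normal form: no rule applies after step 2
NF nodes: {0:C, 1:C, 2:B}

Answer: 3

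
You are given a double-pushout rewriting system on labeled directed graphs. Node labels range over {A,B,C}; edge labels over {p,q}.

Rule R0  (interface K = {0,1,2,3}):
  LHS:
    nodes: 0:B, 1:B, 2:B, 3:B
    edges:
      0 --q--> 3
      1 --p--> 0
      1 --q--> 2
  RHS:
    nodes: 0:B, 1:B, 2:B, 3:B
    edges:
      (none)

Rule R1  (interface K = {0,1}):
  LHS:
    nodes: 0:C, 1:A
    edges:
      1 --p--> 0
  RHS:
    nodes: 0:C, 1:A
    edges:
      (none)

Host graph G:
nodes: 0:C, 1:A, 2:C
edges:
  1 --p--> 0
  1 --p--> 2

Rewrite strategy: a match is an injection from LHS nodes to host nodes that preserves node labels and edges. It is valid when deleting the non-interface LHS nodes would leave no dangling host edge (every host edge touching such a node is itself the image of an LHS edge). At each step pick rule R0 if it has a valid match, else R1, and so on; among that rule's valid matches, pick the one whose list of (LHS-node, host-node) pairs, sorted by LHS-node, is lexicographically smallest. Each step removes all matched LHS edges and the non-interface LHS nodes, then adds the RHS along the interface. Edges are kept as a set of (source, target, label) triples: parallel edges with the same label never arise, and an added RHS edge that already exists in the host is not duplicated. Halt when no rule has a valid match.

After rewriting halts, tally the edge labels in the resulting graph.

start.  V:3 E:2  edges: 1-p->0 1-p->2
1. fire R1 via {0↦0, 1↦1}  →  V:3 E:1  edges: 1-p->2
2. fire R1 via {0↦2, 1↦1}  →  V:3 E:0  edges: ∅
normal form: no rule applies after step 2
NF edges: []

Answer: (no edges)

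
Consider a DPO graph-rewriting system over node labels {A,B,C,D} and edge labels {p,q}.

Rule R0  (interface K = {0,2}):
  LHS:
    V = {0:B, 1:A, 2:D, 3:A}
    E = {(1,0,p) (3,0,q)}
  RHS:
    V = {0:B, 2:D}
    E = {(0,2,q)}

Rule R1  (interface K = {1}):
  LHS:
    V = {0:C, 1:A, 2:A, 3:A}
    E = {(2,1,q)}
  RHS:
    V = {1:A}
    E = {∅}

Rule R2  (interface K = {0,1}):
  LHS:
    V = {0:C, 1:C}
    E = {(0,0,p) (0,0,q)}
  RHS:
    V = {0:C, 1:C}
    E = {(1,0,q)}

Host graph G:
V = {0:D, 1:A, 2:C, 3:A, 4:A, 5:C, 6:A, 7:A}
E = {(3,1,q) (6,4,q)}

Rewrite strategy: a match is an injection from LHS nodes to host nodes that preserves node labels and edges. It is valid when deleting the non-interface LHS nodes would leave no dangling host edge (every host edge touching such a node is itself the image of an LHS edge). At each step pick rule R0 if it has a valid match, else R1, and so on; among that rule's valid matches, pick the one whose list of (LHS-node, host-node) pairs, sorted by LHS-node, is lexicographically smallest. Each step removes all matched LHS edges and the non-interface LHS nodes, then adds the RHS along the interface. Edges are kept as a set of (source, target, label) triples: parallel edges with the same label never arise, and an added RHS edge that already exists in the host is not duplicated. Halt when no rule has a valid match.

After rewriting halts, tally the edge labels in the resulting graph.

[0] host  ⇒  8 nodes, 2 edges  {3-q->1 6-q->4}
[1] R1 @ {0↦2, 1↦1, 2↦3, 3↦7}  ⇒  5 nodes, 1 edges  {6-q->4}
[2] R1 @ {0↦5, 1↦4, 2↦6, 3↦1}  ⇒  2 nodes, 0 edges  {∅}
normal form: no rule applies after step 2
NF edges: []

Answer: (no edges)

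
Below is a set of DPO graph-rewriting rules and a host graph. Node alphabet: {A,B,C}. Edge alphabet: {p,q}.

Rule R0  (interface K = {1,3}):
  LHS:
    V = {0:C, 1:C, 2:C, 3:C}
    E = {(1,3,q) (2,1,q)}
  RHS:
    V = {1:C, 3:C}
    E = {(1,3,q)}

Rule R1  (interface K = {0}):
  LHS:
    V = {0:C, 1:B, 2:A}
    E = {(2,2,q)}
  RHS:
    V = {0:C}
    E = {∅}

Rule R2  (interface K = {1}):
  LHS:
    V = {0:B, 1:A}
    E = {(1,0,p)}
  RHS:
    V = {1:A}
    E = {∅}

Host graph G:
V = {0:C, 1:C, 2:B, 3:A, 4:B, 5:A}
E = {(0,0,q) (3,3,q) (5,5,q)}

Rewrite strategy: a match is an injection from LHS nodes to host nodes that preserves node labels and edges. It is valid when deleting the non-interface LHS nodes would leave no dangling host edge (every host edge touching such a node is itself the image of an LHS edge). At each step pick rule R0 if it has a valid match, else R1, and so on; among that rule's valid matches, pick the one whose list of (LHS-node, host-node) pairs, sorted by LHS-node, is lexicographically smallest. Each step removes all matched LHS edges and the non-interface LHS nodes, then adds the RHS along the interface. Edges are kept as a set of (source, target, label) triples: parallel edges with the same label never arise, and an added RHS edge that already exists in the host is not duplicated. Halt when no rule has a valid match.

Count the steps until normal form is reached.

Answer: 2

Derivation:
initial: |V|=6 |E|=3  E = 0-q->0 3-q->3 5-q->5
step 1: apply R1 at {0↦0, 1↦2, 2↦3}  → |V|=4 |E|=2  E = 0-q->0 5-q->5
step 2: apply R1 at {0↦0, 1↦4, 2↦5}  → |V|=2 |E|=1  E = 0-q->0
normal form: no rule applies after step 2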